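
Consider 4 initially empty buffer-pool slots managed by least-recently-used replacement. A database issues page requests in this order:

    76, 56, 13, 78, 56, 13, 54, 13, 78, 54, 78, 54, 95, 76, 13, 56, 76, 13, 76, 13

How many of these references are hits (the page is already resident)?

76 -> fault, frames (76)
56 -> fault, frames (76 56)
13 -> fault, frames (76 56 13)
78 -> fault, frames (76 56 13 78)
56 -> hit
13 -> hit
54 -> fault, evict 76, frames (78 56 13 54)
13 -> hit
78 -> hit
54 -> hit
78 -> hit
54 -> hit
95 -> fault, evict 56, frames (13 78 54 95)
76 -> fault, evict 13, frames (78 54 95 76)
13 -> fault, evict 78, frames (54 95 76 13)
56 -> fault, evict 54, frames (95 76 13 56)
76 -> hit
13 -> hit
76 -> hit
13 -> hit
Hits: 11.

11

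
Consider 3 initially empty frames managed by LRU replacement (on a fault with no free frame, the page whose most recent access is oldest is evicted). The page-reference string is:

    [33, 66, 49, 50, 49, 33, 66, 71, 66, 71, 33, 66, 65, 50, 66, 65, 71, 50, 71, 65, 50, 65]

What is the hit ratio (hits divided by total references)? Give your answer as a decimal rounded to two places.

0.50

33 -> miss, frames [33]
66 -> miss, frames [33, 66]
49 -> miss, frames [33, 66, 49]
50 -> miss, evict 33, frames [66, 49, 50]
49 -> hit
33 -> miss, evict 66, frames [50, 49, 33]
66 -> miss, evict 50, frames [49, 33, 66]
71 -> miss, evict 49, frames [33, 66, 71]
66 -> hit
71 -> hit
33 -> hit
66 -> hit
65 -> miss, evict 71, frames [33, 66, 65]
50 -> miss, evict 33, frames [66, 65, 50]
66 -> hit
65 -> hit
71 -> miss, evict 50, frames [66, 65, 71]
50 -> miss, evict 66, frames [65, 71, 50]
71 -> hit
65 -> hit
50 -> hit
65 -> hit
Hits: 11 of 22 references → 11/22 = 0.5000.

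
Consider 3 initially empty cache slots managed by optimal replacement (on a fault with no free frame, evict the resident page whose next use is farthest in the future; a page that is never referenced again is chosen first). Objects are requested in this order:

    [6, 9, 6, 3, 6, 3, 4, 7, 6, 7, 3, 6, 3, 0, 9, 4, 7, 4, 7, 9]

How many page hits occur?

12

6 → miss, frames (6)
9 → miss, frames (6 9)
6 → hit
3 → miss, frames (6 9 3)
6 → hit
3 → hit
4 → miss, evict 9, frames (6 3 4)
7 → miss, evict 4, frames (6 3 7)
6 → hit
7 → hit
3 → hit
6 → hit
3 → hit
0 → miss, evict 3, frames (6 7 0)
9 → miss, evict 0, frames (6 7 9)
4 → miss, evict 6, frames (7 9 4)
7 → hit
4 → hit
7 → hit
9 → hit
Hits: 12.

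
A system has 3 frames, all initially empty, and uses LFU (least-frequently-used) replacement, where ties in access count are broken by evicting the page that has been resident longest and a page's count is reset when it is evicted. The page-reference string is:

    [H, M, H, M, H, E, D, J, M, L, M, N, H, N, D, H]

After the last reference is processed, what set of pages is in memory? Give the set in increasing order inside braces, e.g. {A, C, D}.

H -> fault, frames [H]
M -> fault, frames [H, M]
H -> hit
M -> hit
H -> hit
E -> fault, frames [H, M, E]
D -> fault, evict E, frames [H, M, D]
J -> fault, evict D, frames [H, M, J]
M -> hit
L -> fault, evict J, frames [H, M, L]
M -> hit
N -> fault, evict L, frames [H, M, N]
H -> hit
N -> hit
D -> fault, evict N, frames [H, M, D]
H -> hit

{D, H, M}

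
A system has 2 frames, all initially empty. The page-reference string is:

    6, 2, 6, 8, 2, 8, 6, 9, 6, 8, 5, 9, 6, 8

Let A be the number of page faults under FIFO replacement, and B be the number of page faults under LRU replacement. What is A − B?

Under FIFO: F F . F . . F F . F F F F F → 10 faults.
Under LRU: F F . F F . F F . F F F F F → 11 faults.
A − B = 10 − 11 = -1.

-1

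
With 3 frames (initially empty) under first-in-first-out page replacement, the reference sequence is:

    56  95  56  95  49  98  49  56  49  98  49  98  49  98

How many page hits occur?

9

56 -> fault, frames {56}
95 -> fault, frames {56,95}
56 -> hit
95 -> hit
49 -> fault, frames {56,95,49}
98 -> fault, evict 56, frames {95,49,98}
49 -> hit
56 -> fault, evict 95, frames {49,98,56}
49 -> hit
98 -> hit
49 -> hit
98 -> hit
49 -> hit
98 -> hit
Hits: 9.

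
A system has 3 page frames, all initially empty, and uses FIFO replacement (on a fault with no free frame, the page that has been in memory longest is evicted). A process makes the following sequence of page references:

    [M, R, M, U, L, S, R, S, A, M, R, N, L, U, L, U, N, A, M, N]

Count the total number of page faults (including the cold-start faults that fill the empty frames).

M → fault, frames {M}
R → fault, frames {M,R}
M → hit
U → fault, frames {M,R,U}
L → fault, evict M, frames {R,U,L}
S → fault, evict R, frames {U,L,S}
R → fault, evict U, frames {L,S,R}
S → hit
A → fault, evict L, frames {S,R,A}
M → fault, evict S, frames {R,A,M}
R → hit
N → fault, evict R, frames {A,M,N}
L → fault, evict A, frames {M,N,L}
U → fault, evict M, frames {N,L,U}
L → hit
U → hit
N → hit
A → fault, evict N, frames {L,U,A}
M → fault, evict L, frames {U,A,M}
N → fault, evict U, frames {A,M,N}
Page faults: 14.

14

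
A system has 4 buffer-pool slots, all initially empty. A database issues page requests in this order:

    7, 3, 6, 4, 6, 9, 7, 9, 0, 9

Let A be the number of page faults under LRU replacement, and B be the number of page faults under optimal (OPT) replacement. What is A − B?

1

Under LRU: F F F F . F F . F . → 7 faults.
Under OPT: F F F F . F . . F . → 6 faults.
A − B = 7 − 6 = 1.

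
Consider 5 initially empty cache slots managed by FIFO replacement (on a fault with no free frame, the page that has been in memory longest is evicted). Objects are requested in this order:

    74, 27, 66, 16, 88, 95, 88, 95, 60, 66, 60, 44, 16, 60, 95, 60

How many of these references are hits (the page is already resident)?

8

74: miss, frames {74}
27: miss, frames {74,27}
66: miss, frames {74,27,66}
16: miss, frames {74,27,66,16}
88: miss, frames {74,27,66,16,88}
95: miss, evict 74, frames {27,66,16,88,95}
88: hit
95: hit
60: miss, evict 27, frames {66,16,88,95,60}
66: hit
60: hit
44: miss, evict 66, frames {16,88,95,60,44}
16: hit
60: hit
95: hit
60: hit
Hits: 8.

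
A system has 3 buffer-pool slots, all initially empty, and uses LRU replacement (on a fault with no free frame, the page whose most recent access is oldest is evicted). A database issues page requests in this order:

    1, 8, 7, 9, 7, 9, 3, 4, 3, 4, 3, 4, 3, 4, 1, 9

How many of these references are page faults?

1: fault, frames {1}
8: fault, frames {1,8}
7: fault, frames {1,8,7}
9: fault, evict 1, frames {8,7,9}
7: hit
9: hit
3: fault, evict 8, frames {7,9,3}
4: fault, evict 7, frames {9,3,4}
3: hit
4: hit
3: hit
4: hit
3: hit
4: hit
1: fault, evict 9, frames {3,4,1}
9: fault, evict 3, frames {4,1,9}
Page faults: 8.

8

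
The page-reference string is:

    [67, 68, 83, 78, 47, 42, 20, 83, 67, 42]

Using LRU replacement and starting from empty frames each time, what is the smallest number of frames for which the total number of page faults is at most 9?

4

f=1: 10 faults
f=2: 10 faults
f=3: 10 faults
f=4: 9 faults
f=5: 8 faults
f=6: 8 faults
f=7: 7 faults
Smallest f with faults ≤ 9 is 4.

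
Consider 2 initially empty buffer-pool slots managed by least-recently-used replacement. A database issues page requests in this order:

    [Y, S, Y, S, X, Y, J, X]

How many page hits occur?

Y: fault, frames [Y]
S: fault, frames [Y, S]
Y: hit
S: hit
X: fault, evict Y, frames [S, X]
Y: fault, evict S, frames [X, Y]
J: fault, evict X, frames [Y, J]
X: fault, evict Y, frames [J, X]
Hits: 2.

2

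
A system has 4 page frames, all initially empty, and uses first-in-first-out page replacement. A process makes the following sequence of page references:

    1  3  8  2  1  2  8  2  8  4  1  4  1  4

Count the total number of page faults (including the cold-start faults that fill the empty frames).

1 -> fault, frames {1}
3 -> fault, frames {1,3}
8 -> fault, frames {1,3,8}
2 -> fault, frames {1,3,8,2}
1 -> hit
2 -> hit
8 -> hit
2 -> hit
8 -> hit
4 -> fault, evict 1, frames {3,8,2,4}
1 -> fault, evict 3, frames {8,2,4,1}
4 -> hit
1 -> hit
4 -> hit
Page faults: 6.

6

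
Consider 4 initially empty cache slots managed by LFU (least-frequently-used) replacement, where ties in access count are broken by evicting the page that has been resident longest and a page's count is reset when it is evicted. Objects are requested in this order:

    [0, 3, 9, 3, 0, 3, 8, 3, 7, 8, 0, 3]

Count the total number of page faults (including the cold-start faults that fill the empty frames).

5

0 → fault, frames {0}
3 → fault, frames {0,3}
9 → fault, frames {0,3,9}
3 → hit
0 → hit
3 → hit
8 → fault, frames {0,3,9,8}
3 → hit
7 → fault, evict 9, frames {0,3,8,7}
8 → hit
0 → hit
3 → hit
Page faults: 5.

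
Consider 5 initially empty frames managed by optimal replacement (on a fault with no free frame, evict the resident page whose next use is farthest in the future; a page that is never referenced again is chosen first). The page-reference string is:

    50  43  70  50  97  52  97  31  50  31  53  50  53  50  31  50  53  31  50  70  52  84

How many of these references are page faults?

50 -> miss, frames (50)
43 -> miss, frames (50 43)
70 -> miss, frames (50 43 70)
50 -> hit
97 -> miss, frames (50 43 70 97)
52 -> miss, frames (50 43 70 97 52)
97 -> hit
31 -> miss, evict 97, frames (50 43 70 52 31)
50 -> hit
31 -> hit
53 -> miss, evict 43, frames (50 70 52 31 53)
50 -> hit
53 -> hit
50 -> hit
31 -> hit
50 -> hit
53 -> hit
31 -> hit
50 -> hit
70 -> hit
52 -> hit
84 -> miss, evict 53, frames (50 70 52 31 84)
Page faults: 8.

8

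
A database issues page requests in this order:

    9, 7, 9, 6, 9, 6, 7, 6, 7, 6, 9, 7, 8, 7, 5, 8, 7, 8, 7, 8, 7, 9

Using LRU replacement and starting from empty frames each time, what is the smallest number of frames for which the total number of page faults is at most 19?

2

f=1: 22 faults
f=2: 11 faults
f=3: 6 faults
f=4: 5 faults
f=5: 5 faults
Smallest f with faults ≤ 19 is 2.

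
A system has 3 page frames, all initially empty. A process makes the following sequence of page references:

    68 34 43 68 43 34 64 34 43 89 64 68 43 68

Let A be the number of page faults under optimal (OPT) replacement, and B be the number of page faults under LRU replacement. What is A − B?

-2

Under OPT: F F F . . . F . . F . F . . → 6 faults.
Under LRU: F F F . . . F . . F F F F . → 8 faults.
A − B = 6 − 8 = -2.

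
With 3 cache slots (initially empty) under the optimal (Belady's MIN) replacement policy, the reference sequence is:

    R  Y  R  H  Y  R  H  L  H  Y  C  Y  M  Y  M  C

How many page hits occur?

R: miss, frames [R]
Y: miss, frames [R, Y]
R: hit
H: miss, frames [R, Y, H]
Y: hit
R: hit
H: hit
L: miss, evict R, frames [Y, H, L]
H: hit
Y: hit
C: miss, evict L, frames [Y, H, C]
Y: hit
M: miss, evict H, frames [Y, C, M]
Y: hit
M: hit
C: hit
Hits: 10.

10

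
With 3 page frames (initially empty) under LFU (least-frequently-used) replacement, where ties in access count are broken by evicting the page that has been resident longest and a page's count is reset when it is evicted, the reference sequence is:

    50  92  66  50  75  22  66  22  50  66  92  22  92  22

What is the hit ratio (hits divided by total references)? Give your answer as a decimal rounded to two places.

50 -> fault, frames {50}
92 -> fault, frames {50,92}
66 -> fault, frames {50,92,66}
50 -> hit
75 -> fault, evict 92, frames {50,66,75}
22 -> fault, evict 66, frames {50,75,22}
66 -> fault, evict 75, frames {50,22,66}
22 -> hit
50 -> hit
66 -> hit
92 -> fault, evict 22, frames {50,66,92}
22 -> fault, evict 92, frames {50,66,22}
92 -> fault, evict 22, frames {50,66,92}
22 -> fault, evict 92, frames {50,66,22}
Hits: 4 of 14 references → 4/14 = 0.2857.

0.29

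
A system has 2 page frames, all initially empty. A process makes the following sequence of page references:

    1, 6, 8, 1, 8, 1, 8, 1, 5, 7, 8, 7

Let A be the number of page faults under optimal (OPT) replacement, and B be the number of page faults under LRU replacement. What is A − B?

Under OPT: F F F . . . . . F F . . → 5 faults.
Under LRU: F F F F . . . . F F F . → 7 faults.
A − B = 5 − 7 = -2.

-2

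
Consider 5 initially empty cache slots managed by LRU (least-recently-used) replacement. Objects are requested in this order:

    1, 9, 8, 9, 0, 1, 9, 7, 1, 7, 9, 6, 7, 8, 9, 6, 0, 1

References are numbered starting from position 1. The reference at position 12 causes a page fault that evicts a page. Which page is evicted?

pos 1: 1 → fault, frames (1)
pos 2: 9 → fault, frames (1 9)
pos 3: 8 → fault, frames (1 9 8)
pos 4: 9 → hit
pos 5: 0 → fault, frames (1 8 9 0)
pos 6: 1 → hit
pos 7: 9 → hit
pos 8: 7 → fault, frames (8 0 1 9 7)
pos 9: 1 → hit
pos 10: 7 → hit
pos 11: 9 → hit
pos 12: 6 → fault, evict 8, frames (0 1 7 9 6)
At position 12, page 8 is evicted.

8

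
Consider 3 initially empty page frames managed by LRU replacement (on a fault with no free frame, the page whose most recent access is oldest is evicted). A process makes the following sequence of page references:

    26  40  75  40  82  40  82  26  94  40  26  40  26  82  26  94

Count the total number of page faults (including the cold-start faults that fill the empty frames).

26: fault, frames (26)
40: fault, frames (26 40)
75: fault, frames (26 40 75)
40: hit
82: fault, evict 26, frames (75 40 82)
40: hit
82: hit
26: fault, evict 75, frames (40 82 26)
94: fault, evict 40, frames (82 26 94)
40: fault, evict 82, frames (26 94 40)
26: hit
40: hit
26: hit
82: fault, evict 94, frames (40 26 82)
26: hit
94: fault, evict 40, frames (82 26 94)
Page faults: 9.

9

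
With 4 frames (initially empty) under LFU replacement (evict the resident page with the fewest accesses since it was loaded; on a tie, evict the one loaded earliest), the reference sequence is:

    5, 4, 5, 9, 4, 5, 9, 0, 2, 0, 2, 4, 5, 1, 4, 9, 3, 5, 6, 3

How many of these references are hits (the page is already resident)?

5 → miss, frames (5)
4 → miss, frames (5 4)
5 → hit
9 → miss, frames (5 4 9)
4 → hit
5 → hit
9 → hit
0 → miss, frames (5 4 9 0)
2 → miss, evict 0, frames (5 4 9 2)
0 → miss, evict 2, frames (5 4 9 0)
2 → miss, evict 0, frames (5 4 9 2)
4 → hit
5 → hit
1 → miss, evict 2, frames (5 4 9 1)
4 → hit
9 → hit
3 → miss, evict 1, frames (5 4 9 3)
5 → hit
6 → miss, evict 3, frames (5 4 9 6)
3 → miss, evict 6, frames (5 4 9 3)
Hits: 9.

9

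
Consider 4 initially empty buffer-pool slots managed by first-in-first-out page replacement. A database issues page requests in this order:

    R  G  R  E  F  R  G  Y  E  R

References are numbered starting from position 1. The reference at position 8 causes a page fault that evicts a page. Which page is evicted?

R

pos 1: R: fault, frames (R)
pos 2: G: fault, frames (R G)
pos 3: R: hit
pos 4: E: fault, frames (R G E)
pos 5: F: fault, frames (R G E F)
pos 6: R: hit
pos 7: G: hit
pos 8: Y: fault, evict R, frames (G E F Y)
At position 8, page R is evicted.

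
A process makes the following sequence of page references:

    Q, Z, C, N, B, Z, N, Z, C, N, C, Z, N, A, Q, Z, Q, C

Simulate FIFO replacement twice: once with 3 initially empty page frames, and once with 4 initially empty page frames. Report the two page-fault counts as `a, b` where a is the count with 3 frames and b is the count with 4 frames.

3 frames: F F F F F F . . F F . . . F F F . F → 12 faults.
4 frames: F F F F F . . . . . . . . F F F . F → 9 faults.
9 < 12: adding a frame reduced faults, as is typical.

12, 9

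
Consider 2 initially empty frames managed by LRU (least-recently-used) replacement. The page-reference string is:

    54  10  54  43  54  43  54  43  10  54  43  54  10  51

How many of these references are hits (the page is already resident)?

54 -> fault, frames (54)
10 -> fault, frames (54 10)
54 -> hit
43 -> fault, evict 10, frames (54 43)
54 -> hit
43 -> hit
54 -> hit
43 -> hit
10 -> fault, evict 54, frames (43 10)
54 -> fault, evict 43, frames (10 54)
43 -> fault, evict 10, frames (54 43)
54 -> hit
10 -> fault, evict 43, frames (54 10)
51 -> fault, evict 54, frames (10 51)
Hits: 6.

6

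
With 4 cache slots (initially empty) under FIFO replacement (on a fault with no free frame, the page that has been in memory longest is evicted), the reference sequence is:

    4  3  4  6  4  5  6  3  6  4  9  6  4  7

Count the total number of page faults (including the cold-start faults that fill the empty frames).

4 -> fault, frames [4]
3 -> fault, frames [4, 3]
4 -> hit
6 -> fault, frames [4, 3, 6]
4 -> hit
5 -> fault, frames [4, 3, 6, 5]
6 -> hit
3 -> hit
6 -> hit
4 -> hit
9 -> fault, evict 4, frames [3, 6, 5, 9]
6 -> hit
4 -> fault, evict 3, frames [6, 5, 9, 4]
7 -> fault, evict 6, frames [5, 9, 4, 7]
Page faults: 7.

7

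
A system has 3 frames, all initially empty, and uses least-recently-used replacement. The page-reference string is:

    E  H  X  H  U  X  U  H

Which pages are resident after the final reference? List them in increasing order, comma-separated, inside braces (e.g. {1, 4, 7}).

E: miss, frames {E}
H: miss, frames {E,H}
X: miss, frames {E,H,X}
H: hit
U: miss, evict E, frames {X,H,U}
X: hit
U: hit
H: hit

{H, U, X}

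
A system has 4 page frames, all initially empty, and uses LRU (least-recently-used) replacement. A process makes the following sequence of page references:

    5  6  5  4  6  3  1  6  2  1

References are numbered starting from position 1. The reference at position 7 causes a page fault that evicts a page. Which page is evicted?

pos 1: 5 -> miss, frames {5}
pos 2: 6 -> miss, frames {5,6}
pos 3: 5 -> hit
pos 4: 4 -> miss, frames {6,5,4}
pos 5: 6 -> hit
pos 6: 3 -> miss, frames {5,4,6,3}
pos 7: 1 -> miss, evict 5, frames {4,6,3,1}
At position 7, page 5 is evicted.

5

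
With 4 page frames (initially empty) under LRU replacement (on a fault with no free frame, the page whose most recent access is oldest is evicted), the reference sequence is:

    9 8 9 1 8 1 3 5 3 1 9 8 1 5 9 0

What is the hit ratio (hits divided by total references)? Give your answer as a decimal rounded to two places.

0.44

9: miss, frames (9)
8: miss, frames (9 8)
9: hit
1: miss, frames (8 9 1)
8: hit
1: hit
3: miss, frames (9 8 1 3)
5: miss, evict 9, frames (8 1 3 5)
3: hit
1: hit
9: miss, evict 8, frames (5 3 1 9)
8: miss, evict 5, frames (3 1 9 8)
1: hit
5: miss, evict 3, frames (9 8 1 5)
9: hit
0: miss, evict 8, frames (1 5 9 0)
Hits: 7 of 16 references → 7/16 = 0.4375.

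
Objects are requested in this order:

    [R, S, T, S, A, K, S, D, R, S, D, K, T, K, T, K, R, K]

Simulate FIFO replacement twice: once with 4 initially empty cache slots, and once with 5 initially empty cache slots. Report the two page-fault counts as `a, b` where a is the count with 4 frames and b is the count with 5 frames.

4 frames: F F F . F F . F F F . . F F . . . . → 10 faults.
5 frames: F F F . F F . F F F . . F . . . . . → 9 faults.
9 < 10: adding a frame reduced faults, as is typical.

10, 9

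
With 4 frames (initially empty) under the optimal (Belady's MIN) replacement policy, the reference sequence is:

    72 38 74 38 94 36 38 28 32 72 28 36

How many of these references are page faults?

72 -> miss, frames [72]
38 -> miss, frames [72, 38]
74 -> miss, frames [72, 38, 74]
38 -> hit
94 -> miss, frames [72, 38, 74, 94]
36 -> miss, evict 94, frames [72, 38, 74, 36]
38 -> hit
28 -> miss, evict 74, frames [72, 38, 36, 28]
32 -> miss, evict 38, frames [72, 36, 28, 32]
72 -> hit
28 -> hit
36 -> hit
Page faults: 7.

7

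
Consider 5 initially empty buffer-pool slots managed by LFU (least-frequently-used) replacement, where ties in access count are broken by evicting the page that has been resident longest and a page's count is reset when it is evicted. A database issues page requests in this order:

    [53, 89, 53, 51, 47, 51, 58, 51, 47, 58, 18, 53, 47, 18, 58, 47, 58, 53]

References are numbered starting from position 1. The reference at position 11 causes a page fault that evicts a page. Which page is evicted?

89

pos 1: 53: miss, frames [53]
pos 2: 89: miss, frames [53, 89]
pos 3: 53: hit
pos 4: 51: miss, frames [53, 89, 51]
pos 5: 47: miss, frames [53, 89, 51, 47]
pos 6: 51: hit
pos 7: 58: miss, frames [53, 89, 51, 47, 58]
pos 8: 51: hit
pos 9: 47: hit
pos 10: 58: hit
pos 11: 18: miss, evict 89, frames [53, 51, 47, 58, 18]
At position 11, page 89 is evicted.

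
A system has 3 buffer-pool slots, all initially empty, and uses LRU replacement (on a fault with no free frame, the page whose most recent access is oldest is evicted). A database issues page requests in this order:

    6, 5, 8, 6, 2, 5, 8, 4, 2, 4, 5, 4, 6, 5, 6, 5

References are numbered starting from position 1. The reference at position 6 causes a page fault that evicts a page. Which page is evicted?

8

pos 1: 6 -> fault, frames [6]
pos 2: 5 -> fault, frames [6, 5]
pos 3: 8 -> fault, frames [6, 5, 8]
pos 4: 6 -> hit
pos 5: 2 -> fault, evict 5, frames [8, 6, 2]
pos 6: 5 -> fault, evict 8, frames [6, 2, 5]
At position 6, page 8 is evicted.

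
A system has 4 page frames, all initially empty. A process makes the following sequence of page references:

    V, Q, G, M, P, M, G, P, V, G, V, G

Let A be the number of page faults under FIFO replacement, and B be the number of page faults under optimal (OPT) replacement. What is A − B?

1

Under FIFO: F F F F F . . . F . . . → 6 faults.
Under OPT: F F F F F . . . . . . . → 5 faults.
A − B = 6 − 5 = 1.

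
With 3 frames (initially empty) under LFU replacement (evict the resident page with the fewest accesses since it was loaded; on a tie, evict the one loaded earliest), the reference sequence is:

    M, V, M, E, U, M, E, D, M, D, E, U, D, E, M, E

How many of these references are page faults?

7

M: miss, frames {M}
V: miss, frames {M,V}
M: hit
E: miss, frames {M,V,E}
U: miss, evict V, frames {M,E,U}
M: hit
E: hit
D: miss, evict U, frames {M,E,D}
M: hit
D: hit
E: hit
U: miss, evict D, frames {M,E,U}
D: miss, evict U, frames {M,E,D}
E: hit
M: hit
E: hit
Page faults: 7.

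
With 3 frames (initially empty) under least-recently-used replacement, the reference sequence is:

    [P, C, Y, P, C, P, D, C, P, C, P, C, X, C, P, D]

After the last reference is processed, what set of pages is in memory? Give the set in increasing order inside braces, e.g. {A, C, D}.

{C, D, P}

P → miss, frames {P}
C → miss, frames {P,C}
Y → miss, frames {P,C,Y}
P → hit
C → hit
P → hit
D → miss, evict Y, frames {C,P,D}
C → hit
P → hit
C → hit
P → hit
C → hit
X → miss, evict D, frames {P,C,X}
C → hit
P → hit
D → miss, evict X, frames {C,P,D}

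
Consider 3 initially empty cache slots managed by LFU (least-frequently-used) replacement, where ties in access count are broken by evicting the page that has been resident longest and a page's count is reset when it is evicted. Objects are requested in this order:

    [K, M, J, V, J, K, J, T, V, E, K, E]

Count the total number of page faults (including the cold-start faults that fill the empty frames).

9

K -> fault, frames {K}
M -> fault, frames {K,M}
J -> fault, frames {K,M,J}
V -> fault, evict K, frames {M,J,V}
J -> hit
K -> fault, evict M, frames {J,V,K}
J -> hit
T -> fault, evict V, frames {J,K,T}
V -> fault, evict K, frames {J,T,V}
E -> fault, evict T, frames {J,V,E}
K -> fault, evict V, frames {J,E,K}
E -> hit
Page faults: 9.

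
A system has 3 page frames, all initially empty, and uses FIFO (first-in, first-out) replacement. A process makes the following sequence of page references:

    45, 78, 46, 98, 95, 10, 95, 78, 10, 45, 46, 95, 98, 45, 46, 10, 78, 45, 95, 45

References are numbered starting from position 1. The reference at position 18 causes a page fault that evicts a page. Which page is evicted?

46

pos 1: 45 → fault, frames [45]
pos 2: 78 → fault, frames [45, 78]
pos 3: 46 → fault, frames [45, 78, 46]
pos 4: 98 → fault, evict 45, frames [78, 46, 98]
pos 5: 95 → fault, evict 78, frames [46, 98, 95]
pos 6: 10 → fault, evict 46, frames [98, 95, 10]
pos 7: 95 → hit
pos 8: 78 → fault, evict 98, frames [95, 10, 78]
pos 9: 10 → hit
pos 10: 45 → fault, evict 95, frames [10, 78, 45]
pos 11: 46 → fault, evict 10, frames [78, 45, 46]
pos 12: 95 → fault, evict 78, frames [45, 46, 95]
pos 13: 98 → fault, evict 45, frames [46, 95, 98]
pos 14: 45 → fault, evict 46, frames [95, 98, 45]
pos 15: 46 → fault, evict 95, frames [98, 45, 46]
pos 16: 10 → fault, evict 98, frames [45, 46, 10]
pos 17: 78 → fault, evict 45, frames [46, 10, 78]
pos 18: 45 → fault, evict 46, frames [10, 78, 45]
At position 18, page 46 is evicted.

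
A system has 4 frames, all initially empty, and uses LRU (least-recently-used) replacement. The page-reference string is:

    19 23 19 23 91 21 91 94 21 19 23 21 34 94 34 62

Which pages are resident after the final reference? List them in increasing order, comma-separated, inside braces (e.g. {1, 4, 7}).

{21, 34, 62, 94}

19: fault, frames {19}
23: fault, frames {19,23}
19: hit
23: hit
91: fault, frames {19,23,91}
21: fault, frames {19,23,91,21}
91: hit
94: fault, evict 19, frames {23,21,91,94}
21: hit
19: fault, evict 23, frames {91,94,21,19}
23: fault, evict 91, frames {94,21,19,23}
21: hit
34: fault, evict 94, frames {19,23,21,34}
94: fault, evict 19, frames {23,21,34,94}
34: hit
62: fault, evict 23, frames {21,94,34,62}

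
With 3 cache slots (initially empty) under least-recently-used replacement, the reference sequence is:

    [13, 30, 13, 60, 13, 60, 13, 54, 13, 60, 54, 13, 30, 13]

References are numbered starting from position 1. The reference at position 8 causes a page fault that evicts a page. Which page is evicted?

pos 1: 13: miss, frames {13}
pos 2: 30: miss, frames {13,30}
pos 3: 13: hit
pos 4: 60: miss, frames {30,13,60}
pos 5: 13: hit
pos 6: 60: hit
pos 7: 13: hit
pos 8: 54: miss, evict 30, frames {60,13,54}
At position 8, page 30 is evicted.

30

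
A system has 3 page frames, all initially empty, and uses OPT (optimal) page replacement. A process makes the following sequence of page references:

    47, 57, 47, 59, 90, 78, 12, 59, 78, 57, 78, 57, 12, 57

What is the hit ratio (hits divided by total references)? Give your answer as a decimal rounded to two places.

47 -> fault, frames (47)
57 -> fault, frames (47 57)
47 -> hit
59 -> fault, frames (47 57 59)
90 -> fault, evict 47, frames (57 59 90)
78 -> fault, evict 90, frames (57 59 78)
12 -> fault, evict 57, frames (59 78 12)
59 -> hit
78 -> hit
57 -> fault, evict 59, frames (78 12 57)
78 -> hit
57 -> hit
12 -> hit
57 -> hit
Hits: 7 of 14 references → 7/14 = 0.5000.

0.50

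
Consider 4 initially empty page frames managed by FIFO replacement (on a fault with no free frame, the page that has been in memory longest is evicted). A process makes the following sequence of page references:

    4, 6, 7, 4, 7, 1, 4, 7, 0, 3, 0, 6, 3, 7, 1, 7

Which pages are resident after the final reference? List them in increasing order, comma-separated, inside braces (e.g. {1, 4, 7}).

4 → fault, frames {4}
6 → fault, frames {4,6}
7 → fault, frames {4,6,7}
4 → hit
7 → hit
1 → fault, frames {4,6,7,1}
4 → hit
7 → hit
0 → fault, evict 4, frames {6,7,1,0}
3 → fault, evict 6, frames {7,1,0,3}
0 → hit
6 → fault, evict 7, frames {1,0,3,6}
3 → hit
7 → fault, evict 1, frames {0,3,6,7}
1 → fault, evict 0, frames {3,6,7,1}
7 → hit

{1, 3, 6, 7}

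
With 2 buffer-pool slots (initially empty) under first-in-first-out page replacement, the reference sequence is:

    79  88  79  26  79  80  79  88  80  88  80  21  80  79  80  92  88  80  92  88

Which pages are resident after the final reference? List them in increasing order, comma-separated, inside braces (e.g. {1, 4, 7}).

79 → miss, frames (79)
88 → miss, frames (79 88)
79 → hit
26 → miss, evict 79, frames (88 26)
79 → miss, evict 88, frames (26 79)
80 → miss, evict 26, frames (79 80)
79 → hit
88 → miss, evict 79, frames (80 88)
80 → hit
88 → hit
80 → hit
21 → miss, evict 80, frames (88 21)
80 → miss, evict 88, frames (21 80)
79 → miss, evict 21, frames (80 79)
80 → hit
92 → miss, evict 80, frames (79 92)
88 → miss, evict 79, frames (92 88)
80 → miss, evict 92, frames (88 80)
92 → miss, evict 88, frames (80 92)
88 → miss, evict 80, frames (92 88)

{88, 92}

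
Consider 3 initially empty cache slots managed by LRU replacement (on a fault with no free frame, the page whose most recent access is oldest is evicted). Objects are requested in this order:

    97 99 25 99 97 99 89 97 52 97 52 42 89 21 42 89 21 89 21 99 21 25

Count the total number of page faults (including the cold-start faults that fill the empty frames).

97 → fault, frames (97)
99 → fault, frames (97 99)
25 → fault, frames (97 99 25)
99 → hit
97 → hit
99 → hit
89 → fault, evict 25, frames (97 99 89)
97 → hit
52 → fault, evict 99, frames (89 97 52)
97 → hit
52 → hit
42 → fault, evict 89, frames (97 52 42)
89 → fault, evict 97, frames (52 42 89)
21 → fault, evict 52, frames (42 89 21)
42 → hit
89 → hit
21 → hit
89 → hit
21 → hit
99 → fault, evict 42, frames (89 21 99)
21 → hit
25 → fault, evict 89, frames (99 21 25)
Page faults: 10.

10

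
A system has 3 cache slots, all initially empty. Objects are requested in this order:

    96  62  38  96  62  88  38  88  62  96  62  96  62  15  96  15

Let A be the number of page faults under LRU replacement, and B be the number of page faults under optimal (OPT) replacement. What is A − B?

Under LRU: F F F . . F F . . F . . . F . . → 7 faults.
Under OPT: F F F . . F . . . F . . . F . . → 6 faults.
A − B = 7 − 6 = 1.

1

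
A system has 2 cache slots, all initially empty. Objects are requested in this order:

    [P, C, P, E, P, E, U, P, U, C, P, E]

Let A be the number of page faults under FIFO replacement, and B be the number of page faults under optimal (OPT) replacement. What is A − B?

Under FIFO: F F . F F . F . . F F F → 8 faults.
Under OPT: F F . F . . F . . F . F → 6 faults.
A − B = 8 − 6 = 2.

2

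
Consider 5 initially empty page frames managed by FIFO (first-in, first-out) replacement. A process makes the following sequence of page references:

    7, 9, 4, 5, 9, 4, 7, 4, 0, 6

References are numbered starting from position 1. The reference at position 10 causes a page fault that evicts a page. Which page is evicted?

pos 1: 7 -> fault, frames [7]
pos 2: 9 -> fault, frames [7, 9]
pos 3: 4 -> fault, frames [7, 9, 4]
pos 4: 5 -> fault, frames [7, 9, 4, 5]
pos 5: 9 -> hit
pos 6: 4 -> hit
pos 7: 7 -> hit
pos 8: 4 -> hit
pos 9: 0 -> fault, frames [7, 9, 4, 5, 0]
pos 10: 6 -> fault, evict 7, frames [9, 4, 5, 0, 6]
At position 10, page 7 is evicted.

7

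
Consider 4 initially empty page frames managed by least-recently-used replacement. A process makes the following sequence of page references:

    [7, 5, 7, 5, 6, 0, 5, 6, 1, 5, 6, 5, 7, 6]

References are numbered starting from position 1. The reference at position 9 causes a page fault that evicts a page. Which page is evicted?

pos 1: 7 -> fault, frames {7}
pos 2: 5 -> fault, frames {7,5}
pos 3: 7 -> hit
pos 4: 5 -> hit
pos 5: 6 -> fault, frames {7,5,6}
pos 6: 0 -> fault, frames {7,5,6,0}
pos 7: 5 -> hit
pos 8: 6 -> hit
pos 9: 1 -> fault, evict 7, frames {0,5,6,1}
At position 9, page 7 is evicted.

7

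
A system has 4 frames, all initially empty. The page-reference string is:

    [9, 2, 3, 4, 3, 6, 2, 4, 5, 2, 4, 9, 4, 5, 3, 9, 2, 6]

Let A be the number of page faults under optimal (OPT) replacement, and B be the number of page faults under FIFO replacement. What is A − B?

Under OPT: F F F F . F . . F . . . . . F . . F → 8 faults.
Under FIFO: F F F F . F . . F F . F F . F . . F → 11 faults.
A − B = 8 − 11 = -3.

-3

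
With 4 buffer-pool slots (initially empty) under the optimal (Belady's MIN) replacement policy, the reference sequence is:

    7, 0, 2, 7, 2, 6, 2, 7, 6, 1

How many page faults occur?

7: fault, frames {7}
0: fault, frames {7,0}
2: fault, frames {7,0,2}
7: hit
2: hit
6: fault, frames {7,0,2,6}
2: hit
7: hit
6: hit
1: fault, evict 6, frames {7,0,2,1}
Page faults: 5.

5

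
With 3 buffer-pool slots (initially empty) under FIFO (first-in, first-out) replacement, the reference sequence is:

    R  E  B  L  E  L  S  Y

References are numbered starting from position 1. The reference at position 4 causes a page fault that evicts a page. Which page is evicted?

pos 1: R -> fault, frames [R]
pos 2: E -> fault, frames [R, E]
pos 3: B -> fault, frames [R, E, B]
pos 4: L -> fault, evict R, frames [E, B, L]
At position 4, page R is evicted.

R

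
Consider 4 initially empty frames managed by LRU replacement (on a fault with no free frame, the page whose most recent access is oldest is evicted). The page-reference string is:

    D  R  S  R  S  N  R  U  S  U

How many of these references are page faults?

D → miss, frames {D}
R → miss, frames {D,R}
S → miss, frames {D,R,S}
R → hit
S → hit
N → miss, frames {D,R,S,N}
R → hit
U → miss, evict D, frames {S,N,R,U}
S → hit
U → hit
Page faults: 5.

5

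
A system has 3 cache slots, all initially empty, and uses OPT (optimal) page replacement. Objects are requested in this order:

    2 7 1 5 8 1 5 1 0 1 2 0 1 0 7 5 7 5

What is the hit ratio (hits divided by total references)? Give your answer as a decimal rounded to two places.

2 → fault, frames {2}
7 → fault, frames {2,7}
1 → fault, frames {2,7,1}
5 → fault, evict 7, frames {2,1,5}
8 → fault, evict 2, frames {1,5,8}
1 → hit
5 → hit
1 → hit
0 → fault, evict 8, frames {1,5,0}
1 → hit
2 → fault, evict 5, frames {1,0,2}
0 → hit
1 → hit
0 → hit
7 → fault, evict 2, frames {1,0,7}
5 → fault, evict 0, frames {1,7,5}
7 → hit
5 → hit
Hits: 9 of 18 references → 9/18 = 0.5000.

0.50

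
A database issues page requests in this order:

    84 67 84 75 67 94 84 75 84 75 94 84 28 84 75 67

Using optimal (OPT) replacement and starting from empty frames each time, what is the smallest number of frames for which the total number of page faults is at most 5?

4

f=1: 16 faults
f=2: 9 faults
f=3: 6 faults
f=4: 5 faults
f=5: 5 faults
Smallest f with faults ≤ 5 is 4.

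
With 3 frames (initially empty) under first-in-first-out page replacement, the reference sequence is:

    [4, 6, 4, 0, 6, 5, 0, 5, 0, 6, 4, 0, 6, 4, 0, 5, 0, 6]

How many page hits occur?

10

4 -> miss, frames {4}
6 -> miss, frames {4,6}
4 -> hit
0 -> miss, frames {4,6,0}
6 -> hit
5 -> miss, evict 4, frames {6,0,5}
0 -> hit
5 -> hit
0 -> hit
6 -> hit
4 -> miss, evict 6, frames {0,5,4}
0 -> hit
6 -> miss, evict 0, frames {5,4,6}
4 -> hit
0 -> miss, evict 5, frames {4,6,0}
5 -> miss, evict 4, frames {6,0,5}
0 -> hit
6 -> hit
Hits: 10.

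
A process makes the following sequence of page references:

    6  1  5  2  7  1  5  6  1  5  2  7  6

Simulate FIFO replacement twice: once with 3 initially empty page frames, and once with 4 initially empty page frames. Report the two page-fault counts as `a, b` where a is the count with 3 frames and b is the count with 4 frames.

3 frames: F F F F F F F F . . F F . → 10 faults.
4 frames: F F F F F . . F F F F F F → 11 faults.
11 > 10: adding a frame increased faults — Belady's anomaly.

10, 11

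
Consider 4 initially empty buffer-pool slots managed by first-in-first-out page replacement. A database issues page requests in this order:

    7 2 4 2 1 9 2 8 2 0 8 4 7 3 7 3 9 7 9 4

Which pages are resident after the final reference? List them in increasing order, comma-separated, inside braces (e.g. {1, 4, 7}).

{3, 4, 7, 9}

7 → fault, frames {7}
2 → fault, frames {7,2}
4 → fault, frames {7,2,4}
2 → hit
1 → fault, frames {7,2,4,1}
9 → fault, evict 7, frames {2,4,1,9}
2 → hit
8 → fault, evict 2, frames {4,1,9,8}
2 → fault, evict 4, frames {1,9,8,2}
0 → fault, evict 1, frames {9,8,2,0}
8 → hit
4 → fault, evict 9, frames {8,2,0,4}
7 → fault, evict 8, frames {2,0,4,7}
3 → fault, evict 2, frames {0,4,7,3}
7 → hit
3 → hit
9 → fault, evict 0, frames {4,7,3,9}
7 → hit
9 → hit
4 → hit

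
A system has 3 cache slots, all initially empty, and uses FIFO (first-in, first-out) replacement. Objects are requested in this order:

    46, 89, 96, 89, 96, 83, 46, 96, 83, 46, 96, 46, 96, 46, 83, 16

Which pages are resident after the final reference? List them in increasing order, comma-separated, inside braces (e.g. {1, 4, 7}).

{16, 46, 83}

46: miss, frames [46]
89: miss, frames [46, 89]
96: miss, frames [46, 89, 96]
89: hit
96: hit
83: miss, evict 46, frames [89, 96, 83]
46: miss, evict 89, frames [96, 83, 46]
96: hit
83: hit
46: hit
96: hit
46: hit
96: hit
46: hit
83: hit
16: miss, evict 96, frames [83, 46, 16]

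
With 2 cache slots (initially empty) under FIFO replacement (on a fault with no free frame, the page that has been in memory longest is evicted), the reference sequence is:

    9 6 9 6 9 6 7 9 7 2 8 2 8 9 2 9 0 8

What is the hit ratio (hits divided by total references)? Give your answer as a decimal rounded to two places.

9 -> fault, frames [9]
6 -> fault, frames [9, 6]
9 -> hit
6 -> hit
9 -> hit
6 -> hit
7 -> fault, evict 9, frames [6, 7]
9 -> fault, evict 6, frames [7, 9]
7 -> hit
2 -> fault, evict 7, frames [9, 2]
8 -> fault, evict 9, frames [2, 8]
2 -> hit
8 -> hit
9 -> fault, evict 2, frames [8, 9]
2 -> fault, evict 8, frames [9, 2]
9 -> hit
0 -> fault, evict 9, frames [2, 0]
8 -> fault, evict 2, frames [0, 8]
Hits: 8 of 18 references → 8/18 = 0.4444.

0.44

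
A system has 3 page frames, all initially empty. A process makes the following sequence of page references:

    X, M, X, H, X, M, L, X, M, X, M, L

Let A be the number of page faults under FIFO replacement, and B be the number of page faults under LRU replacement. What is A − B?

Under FIFO: F F . F . . F F F . . . → 6 faults.
Under LRU: F F . F . . F . . . . . → 4 faults.
A − B = 6 − 4 = 2.

2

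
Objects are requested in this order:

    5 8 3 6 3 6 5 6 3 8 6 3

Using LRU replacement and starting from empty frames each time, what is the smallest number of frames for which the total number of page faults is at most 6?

3

f=1: 12 faults
f=2: 9 faults
f=3: 6 faults
f=4: 4 faults
Smallest f with faults ≤ 6 is 3.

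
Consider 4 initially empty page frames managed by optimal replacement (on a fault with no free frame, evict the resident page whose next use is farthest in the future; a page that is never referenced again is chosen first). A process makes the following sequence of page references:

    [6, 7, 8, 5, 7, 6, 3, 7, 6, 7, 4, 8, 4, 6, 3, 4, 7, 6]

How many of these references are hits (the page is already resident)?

6: miss, frames [6]
7: miss, frames [6, 7]
8: miss, frames [6, 7, 8]
5: miss, frames [6, 7, 8, 5]
7: hit
6: hit
3: miss, evict 5, frames [6, 7, 8, 3]
7: hit
6: hit
7: hit
4: miss, evict 7, frames [6, 8, 3, 4]
8: hit
4: hit
6: hit
3: hit
4: hit
7: miss, evict 4, frames [6, 8, 3, 7]
6: hit
Hits: 11.

11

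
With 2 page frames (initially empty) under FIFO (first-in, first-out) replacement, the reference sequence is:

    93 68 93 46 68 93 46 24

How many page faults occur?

5

93 -> fault, frames (93)
68 -> fault, frames (93 68)
93 -> hit
46 -> fault, evict 93, frames (68 46)
68 -> hit
93 -> fault, evict 68, frames (46 93)
46 -> hit
24 -> fault, evict 46, frames (93 24)
Page faults: 5.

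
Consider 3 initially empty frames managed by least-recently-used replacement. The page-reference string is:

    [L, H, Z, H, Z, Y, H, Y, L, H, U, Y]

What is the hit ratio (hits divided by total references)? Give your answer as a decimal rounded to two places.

0.42

L -> miss, frames {L}
H -> miss, frames {L,H}
Z -> miss, frames {L,H,Z}
H -> hit
Z -> hit
Y -> miss, evict L, frames {H,Z,Y}
H -> hit
Y -> hit
L -> miss, evict Z, frames {H,Y,L}
H -> hit
U -> miss, evict Y, frames {L,H,U}
Y -> miss, evict L, frames {H,U,Y}
Hits: 5 of 12 references → 5/12 = 0.4167.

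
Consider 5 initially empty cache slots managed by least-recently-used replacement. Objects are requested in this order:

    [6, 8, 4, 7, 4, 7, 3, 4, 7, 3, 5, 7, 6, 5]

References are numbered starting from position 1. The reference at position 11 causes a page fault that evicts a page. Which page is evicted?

6

pos 1: 6 -> fault, frames [6]
pos 2: 8 -> fault, frames [6, 8]
pos 3: 4 -> fault, frames [6, 8, 4]
pos 4: 7 -> fault, frames [6, 8, 4, 7]
pos 5: 4 -> hit
pos 6: 7 -> hit
pos 7: 3 -> fault, frames [6, 8, 4, 7, 3]
pos 8: 4 -> hit
pos 9: 7 -> hit
pos 10: 3 -> hit
pos 11: 5 -> fault, evict 6, frames [8, 4, 7, 3, 5]
At position 11, page 6 is evicted.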